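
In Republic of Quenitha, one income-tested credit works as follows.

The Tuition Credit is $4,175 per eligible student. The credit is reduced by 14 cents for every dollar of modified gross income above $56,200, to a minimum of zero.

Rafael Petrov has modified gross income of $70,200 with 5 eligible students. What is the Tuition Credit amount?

$18,915

Tuition Credit: base = 5 × $4,175 = $20,875. 14% of the $14,000 excess over $56,200 is $1,960; credit = $20,875 − $1,960 = $18,915.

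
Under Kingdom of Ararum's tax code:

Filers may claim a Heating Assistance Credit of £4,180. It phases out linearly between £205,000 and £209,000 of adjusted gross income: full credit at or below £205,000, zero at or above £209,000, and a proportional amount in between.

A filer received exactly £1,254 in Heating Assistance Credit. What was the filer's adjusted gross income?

£1,254 is 1,254/4,180 of the full £4,180, so 2,926/4,180 of the £4,000 range has been used: income = £205,000 + £4,000 × 2,926/4,180 = £207,800.

£207,800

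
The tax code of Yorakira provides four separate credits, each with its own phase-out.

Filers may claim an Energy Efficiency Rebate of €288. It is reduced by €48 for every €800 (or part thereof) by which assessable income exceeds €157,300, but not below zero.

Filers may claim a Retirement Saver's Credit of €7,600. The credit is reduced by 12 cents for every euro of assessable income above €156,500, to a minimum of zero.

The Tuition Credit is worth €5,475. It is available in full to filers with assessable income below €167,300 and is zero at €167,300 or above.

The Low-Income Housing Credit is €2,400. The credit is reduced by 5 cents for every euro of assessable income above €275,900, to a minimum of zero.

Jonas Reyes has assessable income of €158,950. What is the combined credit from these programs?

Energy Efficiency Rebate: income exceeds €157,300 by €1,650, which is 3 full-or-partial €800 increments; reduction = 3 × €48 = €144, leaving €144.
Retirement Saver's Credit: 12% of the €2,450 excess over €156,500 is €294; credit = €7,600 − €294 = €7,306.
Tuition Credit: €158,950 is below the €167,300 cutoff, so the full €5,475 applies.
Low-Income Housing Credit: €158,950 is at or below the €275,900 threshold, so the full €2,400 applies.
Total: €144 + €7,306 + €5,475 + €2,400 = €15,325.

€15,325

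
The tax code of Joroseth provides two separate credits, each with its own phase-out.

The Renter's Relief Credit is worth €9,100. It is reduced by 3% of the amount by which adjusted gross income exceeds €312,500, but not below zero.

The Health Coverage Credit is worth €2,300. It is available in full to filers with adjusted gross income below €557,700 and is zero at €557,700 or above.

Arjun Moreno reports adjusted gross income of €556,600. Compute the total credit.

Renter's Relief Credit: 3% of the €244,100 excess over €312,500 is €7,323; credit = €9,100 − €7,323 = €1,777.
Health Coverage Credit: €556,600 is below the €557,700 cutoff, so the full €2,300 applies.
Total: €1,777 + €2,300 = €4,077.

€4,077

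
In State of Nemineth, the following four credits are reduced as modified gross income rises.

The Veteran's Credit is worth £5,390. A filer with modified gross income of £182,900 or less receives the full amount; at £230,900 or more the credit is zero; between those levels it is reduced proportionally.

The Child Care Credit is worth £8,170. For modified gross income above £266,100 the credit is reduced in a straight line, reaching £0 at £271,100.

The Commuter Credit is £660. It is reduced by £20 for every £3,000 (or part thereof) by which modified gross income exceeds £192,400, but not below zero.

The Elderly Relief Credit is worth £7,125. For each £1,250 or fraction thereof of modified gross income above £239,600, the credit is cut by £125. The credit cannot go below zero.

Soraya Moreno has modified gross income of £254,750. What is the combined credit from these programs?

£13,910

Veteran's Credit: £254,750 is at or above £230,900, so the credit is £0.
Child Care Credit: £254,750 is at or below the £266,100 threshold, so the full £8,170 applies.
Commuter Credit: income exceeds £192,400 by £62,350, which is 21 full-or-partial £3,000 increments; reduction = 21 × £20 = £420, leaving £240.
Elderly Relief Credit: income exceeds £239,600 by £15,150, which is 13 full-or-partial £1,250 increments; reduction = 13 × £125 = £1,625, leaving £5,500.
Total: £0 + £8,170 + £240 + £5,500 = £13,910.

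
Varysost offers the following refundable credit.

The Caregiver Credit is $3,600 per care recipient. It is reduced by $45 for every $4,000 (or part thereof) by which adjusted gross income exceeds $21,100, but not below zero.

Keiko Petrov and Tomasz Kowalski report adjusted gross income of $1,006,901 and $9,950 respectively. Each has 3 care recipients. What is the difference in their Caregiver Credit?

$10,800

Keiko ($1,006,901): Caregiver Credit: base = 3 × $3,600 = $10,800. income exceeds $21,100 by $985,801 → 247 increments × $45 = $11,115 ≥ base, so the credit is $0.
Tomasz ($9,950): Caregiver Credit: base = 3 × $3,600 = $10,800. $9,950 is at or below the $21,100 threshold, so the full $10,800 applies.
Difference: |$0 − $10,800| = $10,800.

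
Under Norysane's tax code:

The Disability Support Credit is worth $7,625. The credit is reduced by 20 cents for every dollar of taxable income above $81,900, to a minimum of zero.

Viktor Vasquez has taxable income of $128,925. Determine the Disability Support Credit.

Disability Support Credit: 20% of the $47,025 excess over $81,900 is $9,405 ≥ base, so the credit is $0.

$0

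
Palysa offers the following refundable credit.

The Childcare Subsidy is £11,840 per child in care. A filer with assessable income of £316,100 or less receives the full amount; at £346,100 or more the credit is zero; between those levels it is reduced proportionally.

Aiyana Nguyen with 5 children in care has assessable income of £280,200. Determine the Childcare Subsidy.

£59,200

Childcare Subsidy: base = 5 × £11,840 = £59,200. £280,200 is at or below the £316,100 threshold, so the full £59,200 applies.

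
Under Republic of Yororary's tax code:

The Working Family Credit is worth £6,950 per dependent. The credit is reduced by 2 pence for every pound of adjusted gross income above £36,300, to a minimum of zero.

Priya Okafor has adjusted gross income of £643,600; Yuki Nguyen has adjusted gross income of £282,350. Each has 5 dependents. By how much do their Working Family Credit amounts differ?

Priya (£643,600): Working Family Credit: base = 5 × £6,950 = £34,750. 2% of the £607,300 excess over £36,300 is £12,146; credit = £34,750 − £12,146 = £22,604.
Yuki (£282,350): Working Family Credit: base = 5 × £6,950 = £34,750. 2% of the £246,050 excess over £36,300 is £4,921; credit = £34,750 − £4,921 = £29,829.
Difference: |£22,604 − £29,829| = £7,225.

£7,225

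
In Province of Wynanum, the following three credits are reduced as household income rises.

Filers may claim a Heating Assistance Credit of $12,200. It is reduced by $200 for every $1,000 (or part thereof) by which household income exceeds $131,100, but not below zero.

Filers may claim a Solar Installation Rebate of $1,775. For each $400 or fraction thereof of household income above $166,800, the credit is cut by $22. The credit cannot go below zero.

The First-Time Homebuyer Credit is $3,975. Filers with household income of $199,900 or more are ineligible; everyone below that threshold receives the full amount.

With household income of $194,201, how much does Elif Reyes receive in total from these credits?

Heating Assistance Credit: income exceeds $131,100 by $63,101 → 64 increments × $200 = $12,800 ≥ base, so the credit is $0.
Solar Installation Rebate: income exceeds $166,800 by $27,401, which is 69 full-or-partial $400 increments; reduction = 69 × $22 = $1,518, leaving $257.
First-Time Homebuyer Credit: $194,201 is below the $199,900 cutoff, so the full $3,975 applies.
Total: $0 + $257 + $3,975 = $4,232.

$4,232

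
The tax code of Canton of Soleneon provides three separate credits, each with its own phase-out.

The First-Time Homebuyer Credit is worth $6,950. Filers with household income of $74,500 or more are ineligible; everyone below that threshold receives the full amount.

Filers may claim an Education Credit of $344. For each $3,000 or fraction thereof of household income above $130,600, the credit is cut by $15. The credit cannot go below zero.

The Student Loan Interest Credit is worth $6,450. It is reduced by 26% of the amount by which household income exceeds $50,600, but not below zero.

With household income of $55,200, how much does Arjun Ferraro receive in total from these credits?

$12,548

First-Time Homebuyer Credit: $55,200 is below the $74,500 cutoff, so the full $6,950 applies.
Education Credit: $55,200 is at or below the $130,600 threshold, so the full $344 applies.
Student Loan Interest Credit: 26% of the $4,600 excess over $50,600 is $1,196; credit = $6,450 − $1,196 = $5,254.
Total: $6,950 + $344 + $5,254 = $12,548.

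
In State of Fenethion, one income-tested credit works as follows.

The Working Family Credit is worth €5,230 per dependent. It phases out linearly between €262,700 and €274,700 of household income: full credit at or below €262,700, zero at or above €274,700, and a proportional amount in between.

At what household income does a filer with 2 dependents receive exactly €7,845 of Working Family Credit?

Full credit = 2 × €5,230 = €10,460.
€7,845 is 7,845/10,460 of the full €10,460, so 2,615/10,460 of the €12,000 range has been used: income = €262,700 + €12,000 × 2,615/10,460 = €265,700.

€265,700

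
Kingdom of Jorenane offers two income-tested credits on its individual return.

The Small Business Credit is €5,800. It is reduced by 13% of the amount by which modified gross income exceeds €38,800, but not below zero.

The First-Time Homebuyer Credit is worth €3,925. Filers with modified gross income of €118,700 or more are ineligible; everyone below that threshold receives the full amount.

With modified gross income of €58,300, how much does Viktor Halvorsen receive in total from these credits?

Small Business Credit: 13% of the €19,500 excess over €38,800 is €2,535; credit = €5,800 − €2,535 = €3,265.
First-Time Homebuyer Credit: €58,300 is below the €118,700 cutoff, so the full €3,925 applies.
Total: €3,265 + €3,925 = €7,190.

€7,190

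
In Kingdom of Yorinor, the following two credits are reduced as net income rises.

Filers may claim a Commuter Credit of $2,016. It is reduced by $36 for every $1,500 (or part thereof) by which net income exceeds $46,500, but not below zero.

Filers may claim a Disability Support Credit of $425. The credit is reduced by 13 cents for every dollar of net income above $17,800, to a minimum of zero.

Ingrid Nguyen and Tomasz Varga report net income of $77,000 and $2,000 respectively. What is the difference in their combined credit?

Ingrid ($77,000): Commuter Credit: income exceeds $46,500 by $30,500, which is 21 full-or-partial $1,500 increments; reduction = 21 × $36 = $756, leaving $1,260. Disability Support Credit: 13% of the $59,200 excess over $17,800 is $7,696 ≥ base, so the credit is $0. total $1,260 + $0 = $1,260
Tomasz ($2,000): Commuter Credit: $2,000 is at or below the $46,500 threshold, so the full $2,016 applies. Disability Support Credit: $2,000 is at or below the $17,800 threshold, so the full $425 applies. total $2,016 + $425 = $2,441
Difference: |$1,260 − $2,441| = $1,181.

$1,181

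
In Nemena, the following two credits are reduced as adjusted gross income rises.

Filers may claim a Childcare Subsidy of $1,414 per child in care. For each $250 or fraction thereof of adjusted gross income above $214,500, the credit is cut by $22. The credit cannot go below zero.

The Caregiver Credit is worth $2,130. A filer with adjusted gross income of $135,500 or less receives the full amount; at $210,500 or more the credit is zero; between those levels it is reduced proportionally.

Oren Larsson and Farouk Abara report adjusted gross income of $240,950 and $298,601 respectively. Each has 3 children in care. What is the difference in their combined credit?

Oren ($240,950): Childcare Subsidy: base = 3 × $1,414 = $4,242. income exceeds $214,500 by $26,450, which is 106 full-or-partial $250 increments; reduction = 106 × $22 = $2,332, leaving $1,910. Caregiver Credit: $240,950 is at or above $210,500, so the credit is $0. total $1,910 + $0 = $1,910
Farouk ($298,601): Childcare Subsidy: base = 3 × $1,414 = $4,242. income exceeds $214,500 by $84,101 → 337 increments × $22 = $7,414 ≥ base, so the credit is $0. Caregiver Credit: $298,601 is at or above $210,500, so the credit is $0. total $0 + $0 = $0
Difference: |$1,910 − $0| = $1,910.

$1,910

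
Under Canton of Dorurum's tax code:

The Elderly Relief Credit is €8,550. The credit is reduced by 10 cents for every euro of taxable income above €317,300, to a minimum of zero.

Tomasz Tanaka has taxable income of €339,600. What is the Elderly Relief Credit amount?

Elderly Relief Credit: 10% of the €22,300 excess over €317,300 is €2,230; credit = €8,550 − €2,230 = €6,320.

€6,320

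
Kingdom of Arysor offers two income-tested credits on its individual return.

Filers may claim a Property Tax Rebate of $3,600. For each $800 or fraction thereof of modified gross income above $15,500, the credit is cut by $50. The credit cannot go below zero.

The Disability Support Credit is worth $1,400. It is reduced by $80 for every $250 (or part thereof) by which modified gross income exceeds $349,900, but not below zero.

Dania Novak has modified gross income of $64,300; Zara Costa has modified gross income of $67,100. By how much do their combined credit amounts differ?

Dania ($64,300): Property Tax Rebate: income exceeds $15,500 by $48,800, which is 61 full-or-partial $800 increments; reduction = 61 × $50 = $3,050, leaving $550. Disability Support Credit: $64,300 is at or below the $349,900 threshold, so the full $1,400 applies. total $550 + $1,400 = $1,950
Zara ($67,100): Property Tax Rebate: income exceeds $15,500 by $51,600, which is 65 full-or-partial $800 increments; reduction = 65 × $50 = $3,250, leaving $350. Disability Support Credit: $67,100 is at or below the $349,900 threshold, so the full $1,400 applies. total $350 + $1,400 = $1,750
Difference: |$1,950 − $1,750| = $200.

$200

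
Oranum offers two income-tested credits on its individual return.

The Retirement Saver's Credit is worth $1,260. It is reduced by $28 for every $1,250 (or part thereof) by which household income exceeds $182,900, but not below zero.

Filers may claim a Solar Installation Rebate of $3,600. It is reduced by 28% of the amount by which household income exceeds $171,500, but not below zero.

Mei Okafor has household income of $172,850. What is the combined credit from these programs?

$4,482

Retirement Saver's Credit: $172,850 is at or below the $182,900 threshold, so the full $1,260 applies.
Solar Installation Rebate: 28% of the $1,350 excess over $171,500 is $378; credit = $3,600 − $378 = $3,222.
Total: $1,260 + $3,222 = $4,482.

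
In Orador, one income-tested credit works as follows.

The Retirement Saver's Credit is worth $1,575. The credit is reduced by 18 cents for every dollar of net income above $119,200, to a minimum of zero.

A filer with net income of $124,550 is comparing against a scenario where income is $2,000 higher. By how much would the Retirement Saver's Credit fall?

$360

At $124,550 — 18% of the $5,350 excess over $119,200 is $963; credit = $1,575 − $963 = $612.
At $126,550 — 18% of the $7,350 excess over $119,200 is $1,323; credit = $1,575 − $1,323 = $252.
Lost: $612 − $252 = $360.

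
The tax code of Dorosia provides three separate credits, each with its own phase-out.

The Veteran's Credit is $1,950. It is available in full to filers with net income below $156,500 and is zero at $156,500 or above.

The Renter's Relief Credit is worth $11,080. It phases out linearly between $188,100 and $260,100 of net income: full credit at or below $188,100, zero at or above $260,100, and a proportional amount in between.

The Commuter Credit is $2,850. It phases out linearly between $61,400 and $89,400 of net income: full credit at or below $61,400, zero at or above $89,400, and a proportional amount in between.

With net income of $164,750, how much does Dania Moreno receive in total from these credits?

$11,080

Veteran's Credit: $164,750 meets or exceeds the $156,500 cutoff, so the credit is $0.
Renter's Relief Credit: $164,750 is at or below the $188,100 threshold, so the full $11,080 applies.
Commuter Credit: $164,750 is at or above $89,400, so the credit is $0.
Total: $0 + $11,080 + $0 = $11,080.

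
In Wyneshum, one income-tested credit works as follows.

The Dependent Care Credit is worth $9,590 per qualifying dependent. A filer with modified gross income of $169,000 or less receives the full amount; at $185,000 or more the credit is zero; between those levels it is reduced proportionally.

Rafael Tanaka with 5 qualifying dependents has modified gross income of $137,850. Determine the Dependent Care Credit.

Dependent Care Credit: base = 5 × $9,590 = $47,950. $137,850 is at or below the $169,000 threshold, so the full $47,950 applies.

$47,950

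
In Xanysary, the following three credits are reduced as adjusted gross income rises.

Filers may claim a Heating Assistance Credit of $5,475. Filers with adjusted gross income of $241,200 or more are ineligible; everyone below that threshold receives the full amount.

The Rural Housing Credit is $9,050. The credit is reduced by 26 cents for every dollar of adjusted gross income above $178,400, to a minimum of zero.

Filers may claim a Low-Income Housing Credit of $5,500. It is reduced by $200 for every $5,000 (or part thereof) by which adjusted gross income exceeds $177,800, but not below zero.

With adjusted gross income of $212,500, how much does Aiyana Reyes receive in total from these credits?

Heating Assistance Credit: $212,500 is below the $241,200 cutoff, so the full $5,475 applies.
Rural Housing Credit: 26% of the $34,100 excess over $178,400 is $8,866; credit = $9,050 − $8,866 = $184.
Low-Income Housing Credit: income exceeds $177,800 by $34,700, which is 7 full-or-partial $5,000 increments; reduction = 7 × $200 = $1,400, leaving $4,100.
Total: $5,475 + $184 + $4,100 = $9,759.

$9,759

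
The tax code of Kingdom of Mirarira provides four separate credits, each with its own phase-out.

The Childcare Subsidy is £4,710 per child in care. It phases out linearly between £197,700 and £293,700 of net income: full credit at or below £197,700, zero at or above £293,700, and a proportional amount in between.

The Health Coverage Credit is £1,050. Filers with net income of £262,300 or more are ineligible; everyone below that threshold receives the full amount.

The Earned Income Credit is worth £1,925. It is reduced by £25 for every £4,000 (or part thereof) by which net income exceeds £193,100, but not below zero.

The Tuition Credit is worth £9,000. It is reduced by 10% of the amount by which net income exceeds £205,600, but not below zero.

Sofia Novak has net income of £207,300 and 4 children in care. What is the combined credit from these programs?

Childcare Subsidy: base = 4 × £4,710 = £18,840. £207,300 is £9,600 into a £96,000 phase-out range, leaving 86,400/96,000 of the credit: £18,840 × 86,400/96,000 = £16,956.
Health Coverage Credit: £207,300 is below the £262,300 cutoff, so the full £1,050 applies.
Earned Income Credit: income exceeds £193,100 by £14,200, which is 4 full-or-partial £4,000 increments; reduction = 4 × £25 = £100, leaving £1,825.
Tuition Credit: 10% of the £1,700 excess over £205,600 is £170; credit = £9,000 − £170 = £8,830.
Total: £16,956 + £1,050 + £1,825 + £8,830 = £28,661.

£28,661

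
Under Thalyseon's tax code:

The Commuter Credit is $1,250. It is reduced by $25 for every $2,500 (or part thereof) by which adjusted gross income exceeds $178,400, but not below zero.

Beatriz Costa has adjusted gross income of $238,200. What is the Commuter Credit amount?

Commuter Credit: income exceeds $178,400 by $59,800, which is 24 full-or-partial $2,500 increments; reduction = 24 × $25 = $600, leaving $650.

$650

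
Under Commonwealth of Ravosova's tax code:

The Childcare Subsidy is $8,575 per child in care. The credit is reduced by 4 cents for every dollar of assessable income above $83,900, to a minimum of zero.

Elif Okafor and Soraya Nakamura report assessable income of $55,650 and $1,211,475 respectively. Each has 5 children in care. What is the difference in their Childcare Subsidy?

Elif ($55,650): Childcare Subsidy: base = 5 × $8,575 = $42,875. $55,650 is at or below the $83,900 threshold, so the full $42,875 applies.
Soraya ($1,211,475): Childcare Subsidy: base = 5 × $8,575 = $42,875. 4% of the $1,127,575 excess over $83,900 is $45,103 ≥ base, so the credit is $0.
Difference: |$42,875 − $0| = $42,875.

$42,875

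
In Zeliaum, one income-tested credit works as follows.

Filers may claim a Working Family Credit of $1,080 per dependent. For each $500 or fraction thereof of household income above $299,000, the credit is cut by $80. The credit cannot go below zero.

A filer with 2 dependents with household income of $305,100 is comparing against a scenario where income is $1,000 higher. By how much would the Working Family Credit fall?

$160

At $305,100 — base = 2 × $1,080 = $2,160. income exceeds $299,000 by $6,100, which is 13 full-or-partial $500 increments; reduction = 13 × $80 = $1,040, leaving $1,120.
At $306,100 — base = 2 × $1,080 = $2,160. income exceeds $299,000 by $7,100, which is 15 full-or-partial $500 increments; reduction = 15 × $80 = $1,200, leaving $960.
Lost: $1,120 − $960 = $160.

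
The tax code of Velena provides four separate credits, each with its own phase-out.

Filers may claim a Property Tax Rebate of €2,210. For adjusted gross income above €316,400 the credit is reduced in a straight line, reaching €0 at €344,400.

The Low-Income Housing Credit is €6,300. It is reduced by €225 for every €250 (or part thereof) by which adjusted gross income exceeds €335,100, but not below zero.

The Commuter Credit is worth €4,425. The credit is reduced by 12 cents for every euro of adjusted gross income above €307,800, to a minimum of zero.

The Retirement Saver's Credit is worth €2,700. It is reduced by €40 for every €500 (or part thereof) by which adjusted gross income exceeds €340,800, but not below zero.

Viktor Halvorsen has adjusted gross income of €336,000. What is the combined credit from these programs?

€9,804

Property Tax Rebate: €336,000 is €19,600 into a €28,000 phase-out range, leaving 8,400/28,000 of the credit: €2,210 × 8,400/28,000 = €663.
Low-Income Housing Credit: income exceeds €335,100 by €900, which is 4 full-or-partial €250 increments; reduction = 4 × €225 = €900, leaving €5,400.
Commuter Credit: 12% of the €28,200 excess over €307,800 is €3,384; credit = €4,425 − €3,384 = €1,041.
Retirement Saver's Credit: €336,000 is at or below the €340,800 threshold, so the full €2,700 applies.
Total: €663 + €5,400 + €1,041 + €2,700 = €9,804.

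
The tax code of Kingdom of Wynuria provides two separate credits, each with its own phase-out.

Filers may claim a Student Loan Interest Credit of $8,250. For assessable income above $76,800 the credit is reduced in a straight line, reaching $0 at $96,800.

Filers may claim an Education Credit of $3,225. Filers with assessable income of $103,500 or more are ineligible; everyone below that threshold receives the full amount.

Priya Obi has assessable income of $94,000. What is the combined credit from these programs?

Student Loan Interest Credit: $94,000 is $17,200 into a $20,000 phase-out range, leaving 2,800/20,000 of the credit: $8,250 × 2,800/20,000 = $1,155.
Education Credit: $94,000 is below the $103,500 cutoff, so the full $3,225 applies.
Total: $1,155 + $3,225 = $4,380.

$4,380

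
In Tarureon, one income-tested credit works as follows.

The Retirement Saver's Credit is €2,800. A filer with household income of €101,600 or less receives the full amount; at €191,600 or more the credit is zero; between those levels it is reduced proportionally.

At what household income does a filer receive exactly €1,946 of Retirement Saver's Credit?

€129,050

€1,946 is 1,946/2,800 of the full €2,800, so 854/2,800 of the €90,000 range has been used: income = €101,600 + €90,000 × 854/2,800 = €129,050.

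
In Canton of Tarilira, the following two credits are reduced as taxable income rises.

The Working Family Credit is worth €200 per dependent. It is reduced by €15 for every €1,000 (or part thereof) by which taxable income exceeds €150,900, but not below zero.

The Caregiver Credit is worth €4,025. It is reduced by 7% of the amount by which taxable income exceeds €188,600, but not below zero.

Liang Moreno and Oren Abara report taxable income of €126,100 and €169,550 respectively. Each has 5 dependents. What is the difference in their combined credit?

Liang (€126,100): Working Family Credit: base = 5 × €200 = €1,000. €126,100 is at or below the €150,900 threshold, so the full €1,000 applies. Caregiver Credit: €126,100 is at or below the €188,600 threshold, so the full €4,025 applies. total €1,000 + €4,025 = €5,025
Oren (€169,550): Working Family Credit: base = 5 × €200 = €1,000. income exceeds €150,900 by €18,650, which is 19 full-or-partial €1,000 increments; reduction = 19 × €15 = €285, leaving €715. Caregiver Credit: €169,550 is at or below the €188,600 threshold, so the full €4,025 applies. total €715 + €4,025 = €4,740
Difference: |€5,025 − €4,740| = €285.

€285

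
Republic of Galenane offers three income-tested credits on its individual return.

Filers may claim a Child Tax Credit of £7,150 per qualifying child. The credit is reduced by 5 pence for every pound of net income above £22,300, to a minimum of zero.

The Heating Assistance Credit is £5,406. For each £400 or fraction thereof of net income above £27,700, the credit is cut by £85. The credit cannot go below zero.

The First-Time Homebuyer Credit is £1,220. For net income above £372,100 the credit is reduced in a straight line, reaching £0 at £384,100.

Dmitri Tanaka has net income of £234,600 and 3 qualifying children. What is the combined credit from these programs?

Child Tax Credit: base = 3 × £7,150 = £21,450. 5% of the £212,300 excess over £22,300 is £10,615; credit = £21,450 − £10,615 = £10,835.
Heating Assistance Credit: income exceeds £27,700 by £206,900 → 518 increments × £85 = £44,030 ≥ base, so the credit is £0.
First-Time Homebuyer Credit: £234,600 is at or below the £372,100 threshold, so the full £1,220 applies.
Total: £10,835 + £0 + £1,220 = £12,055.

£12,055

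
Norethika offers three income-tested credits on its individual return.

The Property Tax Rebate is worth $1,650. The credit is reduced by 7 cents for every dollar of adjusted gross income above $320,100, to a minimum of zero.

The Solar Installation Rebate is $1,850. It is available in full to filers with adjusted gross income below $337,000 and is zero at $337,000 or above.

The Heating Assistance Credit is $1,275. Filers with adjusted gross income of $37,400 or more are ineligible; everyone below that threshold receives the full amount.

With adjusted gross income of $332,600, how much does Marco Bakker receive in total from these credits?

$2,625

Property Tax Rebate: 7% of the $12,500 excess over $320,100 is $875; credit = $1,650 − $875 = $775.
Solar Installation Rebate: $332,600 is below the $337,000 cutoff, so the full $1,850 applies.
Heating Assistance Credit: $332,600 meets or exceeds the $37,400 cutoff, so the credit is $0.
Total: $775 + $1,850 + $0 = $2,625.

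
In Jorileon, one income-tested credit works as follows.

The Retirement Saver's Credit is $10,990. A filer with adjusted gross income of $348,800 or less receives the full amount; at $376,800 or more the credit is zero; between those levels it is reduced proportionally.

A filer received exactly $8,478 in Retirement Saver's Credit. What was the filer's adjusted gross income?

$355,200

$8,478 is 8,478/10,990 of the full $10,990, so 2,512/10,990 of the $28,000 range has been used: income = $348,800 + $28,000 × 2,512/10,990 = $355,200.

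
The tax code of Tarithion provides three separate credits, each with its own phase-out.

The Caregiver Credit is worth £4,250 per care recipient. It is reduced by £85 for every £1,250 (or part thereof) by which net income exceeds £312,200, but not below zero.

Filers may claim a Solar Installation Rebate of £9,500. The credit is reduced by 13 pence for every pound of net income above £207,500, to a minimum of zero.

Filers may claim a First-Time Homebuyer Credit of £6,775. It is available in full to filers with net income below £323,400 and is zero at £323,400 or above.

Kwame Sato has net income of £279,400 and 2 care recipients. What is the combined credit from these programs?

£15,428

Caregiver Credit: base = 2 × £4,250 = £8,500. £279,400 is at or below the £312,200 threshold, so the full £8,500 applies.
Solar Installation Rebate: 13% of the £71,900 excess over £207,500 is £9,347; credit = £9,500 − £9,347 = £153.
First-Time Homebuyer Credit: £279,400 is below the £323,400 cutoff, so the full £6,775 applies.
Total: £8,500 + £153 + £6,775 = £15,428.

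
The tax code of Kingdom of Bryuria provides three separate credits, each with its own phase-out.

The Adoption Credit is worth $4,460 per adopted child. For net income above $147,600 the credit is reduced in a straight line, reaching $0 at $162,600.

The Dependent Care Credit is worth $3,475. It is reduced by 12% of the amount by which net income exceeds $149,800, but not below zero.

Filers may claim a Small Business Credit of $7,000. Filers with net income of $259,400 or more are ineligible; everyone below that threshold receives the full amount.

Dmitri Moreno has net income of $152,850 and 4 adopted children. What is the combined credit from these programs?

Adoption Credit: base = 4 × $4,460 = $17,840. $152,850 is $5,250 into a $15,000 phase-out range, leaving 9,750/15,000 of the credit: $17,840 × 9,750/15,000 = $11,596.
Dependent Care Credit: 12% of the $3,050 excess over $149,800 is $366; credit = $3,475 − $366 = $3,109.
Small Business Credit: $152,850 is below the $259,400 cutoff, so the full $7,000 applies.
Total: $11,596 + $3,109 + $7,000 = $21,705.

$21,705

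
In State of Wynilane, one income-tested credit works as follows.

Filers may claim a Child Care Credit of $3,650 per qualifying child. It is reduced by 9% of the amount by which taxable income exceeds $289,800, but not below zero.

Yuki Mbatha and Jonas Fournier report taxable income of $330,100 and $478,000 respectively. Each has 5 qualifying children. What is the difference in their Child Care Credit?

$13,311

Yuki ($330,100): Child Care Credit: base = 5 × $3,650 = $18,250. 9% of the $40,300 excess over $289,800 is $3,627; credit = $18,250 − $3,627 = $14,623.
Jonas ($478,000): Child Care Credit: base = 5 × $3,650 = $18,250. 9% of the $188,200 excess over $289,800 is $16,938; credit = $18,250 − $16,938 = $1,312.
Difference: |$14,623 − $1,312| = $13,311.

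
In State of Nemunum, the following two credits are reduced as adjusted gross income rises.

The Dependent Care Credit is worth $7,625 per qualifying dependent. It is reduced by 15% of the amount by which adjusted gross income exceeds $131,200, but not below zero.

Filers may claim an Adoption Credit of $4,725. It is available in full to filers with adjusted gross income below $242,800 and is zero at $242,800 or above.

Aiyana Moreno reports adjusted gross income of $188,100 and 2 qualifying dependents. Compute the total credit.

Dependent Care Credit: base = 2 × $7,625 = $15,250. 15% of the $56,900 excess over $131,200 is $8,535; credit = $15,250 − $8,535 = $6,715.
Adoption Credit: $188,100 is below the $242,800 cutoff, so the full $4,725 applies.
Total: $6,715 + $4,725 = $11,440.

$11,440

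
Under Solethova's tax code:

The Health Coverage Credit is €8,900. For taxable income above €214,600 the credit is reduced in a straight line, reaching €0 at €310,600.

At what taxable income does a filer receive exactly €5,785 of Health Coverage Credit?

€5,785 is 5,785/8,900 of the full €8,900, so 3,115/8,900 of the €96,000 range has been used: income = €214,600 + €96,000 × 3,115/8,900 = €248,200.

€248,200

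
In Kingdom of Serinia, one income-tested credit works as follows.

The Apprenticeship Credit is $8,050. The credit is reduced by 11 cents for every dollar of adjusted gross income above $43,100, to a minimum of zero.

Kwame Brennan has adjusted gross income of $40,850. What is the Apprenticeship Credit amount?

$8,050

Apprenticeship Credit: $40,850 is at or below the $43,100 threshold, so the full $8,050 applies.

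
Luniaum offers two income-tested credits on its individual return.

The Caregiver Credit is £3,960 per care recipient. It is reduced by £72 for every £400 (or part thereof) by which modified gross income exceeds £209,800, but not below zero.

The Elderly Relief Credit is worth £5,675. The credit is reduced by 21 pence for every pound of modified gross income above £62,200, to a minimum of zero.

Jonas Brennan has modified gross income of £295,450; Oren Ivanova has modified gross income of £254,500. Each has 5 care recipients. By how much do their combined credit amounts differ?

£7,416

Jonas (£295,450): Caregiver Credit: base = 5 × £3,960 = £19,800. income exceeds £209,800 by £85,650, which is 215 full-or-partial £400 increments; reduction = 215 × £72 = £15,480, leaving £4,320. Elderly Relief Credit: 21% of the £233,250 excess over £62,200 is £48,982.50 ≥ base, so the credit is £0. total £4,320 + £0 = £4,320
Oren (£254,500): Caregiver Credit: base = 5 × £3,960 = £19,800. income exceeds £209,800 by £44,700, which is 112 full-or-partial £400 increments; reduction = 112 × £72 = £8,064, leaving £11,736. Elderly Relief Credit: 21% of the £192,300 excess over £62,200 is £40,383 ≥ base, so the credit is £0. total £11,736 + £0 = £11,736
Difference: |£4,320 − £11,736| = £7,416.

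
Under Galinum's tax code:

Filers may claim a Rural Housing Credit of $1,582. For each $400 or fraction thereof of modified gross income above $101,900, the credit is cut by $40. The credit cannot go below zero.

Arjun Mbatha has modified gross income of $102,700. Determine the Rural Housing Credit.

$1,502

Rural Housing Credit: income exceeds $101,900 by $800, which is 2 full-or-partial $400 increments; reduction = 2 × $40 = $80, leaving $1,502.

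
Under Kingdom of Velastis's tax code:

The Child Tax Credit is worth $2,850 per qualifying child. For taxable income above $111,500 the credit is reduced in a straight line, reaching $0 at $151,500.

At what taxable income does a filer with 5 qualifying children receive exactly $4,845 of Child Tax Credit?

$137,900

Full credit = 5 × $2,850 = $14,250.
$4,845 is 4,845/14,250 of the full $14,250, so 9,405/14,250 of the $40,000 range has been used: income = $111,500 + $40,000 × 9,405/14,250 = $137,900.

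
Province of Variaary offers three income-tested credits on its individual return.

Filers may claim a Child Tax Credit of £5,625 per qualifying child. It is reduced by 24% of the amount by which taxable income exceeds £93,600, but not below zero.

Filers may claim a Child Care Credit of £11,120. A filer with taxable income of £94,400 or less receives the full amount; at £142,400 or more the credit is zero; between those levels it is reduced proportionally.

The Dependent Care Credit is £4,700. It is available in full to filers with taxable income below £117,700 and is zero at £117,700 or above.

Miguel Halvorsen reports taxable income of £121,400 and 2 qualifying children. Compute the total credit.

Child Tax Credit: base = 2 × £5,625 = £11,250. 24% of the £27,800 excess over £93,600 is £6,672; credit = £11,250 − £6,672 = £4,578.
Child Care Credit: £121,400 is £27,000 into a £48,000 phase-out range, leaving 21,000/48,000 of the credit: £11,120 × 21,000/48,000 = £4,865.
Dependent Care Credit: £121,400 meets or exceeds the £117,700 cutoff, so the credit is £0.
Total: £4,578 + £4,865 + £0 = £9,443.

£9,443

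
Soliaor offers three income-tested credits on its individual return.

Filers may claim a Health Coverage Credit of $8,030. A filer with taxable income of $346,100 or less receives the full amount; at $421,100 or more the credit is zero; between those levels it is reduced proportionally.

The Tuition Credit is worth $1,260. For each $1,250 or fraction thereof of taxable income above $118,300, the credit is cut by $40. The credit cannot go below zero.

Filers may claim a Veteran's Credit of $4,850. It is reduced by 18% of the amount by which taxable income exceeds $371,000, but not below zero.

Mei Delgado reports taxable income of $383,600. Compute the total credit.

$6,597

Health Coverage Credit: $383,600 is $37,500 into a $75,000 phase-out range, leaving 37,500/75,000 of the credit: $8,030 × 37,500/75,000 = $4,015.
Tuition Credit: income exceeds $118,300 by $265,300 → 213 increments × $40 = $8,520 ≥ base, so the credit is $0.
Veteran's Credit: 18% of the $12,600 excess over $371,000 is $2,268; credit = $4,850 − $2,268 = $2,582.
Total: $4,015 + $0 + $2,582 = $6,597.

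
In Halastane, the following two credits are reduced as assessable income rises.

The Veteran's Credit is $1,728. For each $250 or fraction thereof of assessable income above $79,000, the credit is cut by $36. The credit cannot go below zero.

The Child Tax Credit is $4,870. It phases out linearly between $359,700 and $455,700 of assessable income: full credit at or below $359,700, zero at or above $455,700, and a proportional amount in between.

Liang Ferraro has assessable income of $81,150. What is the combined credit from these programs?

Veteran's Credit: income exceeds $79,000 by $2,150, which is 9 full-or-partial $250 increments; reduction = 9 × $36 = $324, leaving $1,404.
Child Tax Credit: $81,150 is at or below the $359,700 threshold, so the full $4,870 applies.
Total: $1,404 + $4,870 = $6,274.

$6,274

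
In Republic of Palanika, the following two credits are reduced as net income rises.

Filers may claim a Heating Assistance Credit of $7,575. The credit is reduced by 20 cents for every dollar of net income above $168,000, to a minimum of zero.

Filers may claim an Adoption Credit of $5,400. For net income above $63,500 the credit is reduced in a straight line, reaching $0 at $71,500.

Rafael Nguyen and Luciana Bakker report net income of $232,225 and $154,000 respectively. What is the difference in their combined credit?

$7,575

Rafael ($232,225): Heating Assistance Credit: 20% of the $64,225 excess over $168,000 is $12,845 ≥ base, so the credit is $0. Adoption Credit: $232,225 is at or above $71,500, so the credit is $0. total $0 + $0 = $0
Luciana ($154,000): Heating Assistance Credit: $154,000 is at or below the $168,000 threshold, so the full $7,575 applies. Adoption Credit: $154,000 is at or above $71,500, so the credit is $0. total $7,575 + $0 = $7,575
Difference: |$0 − $7,575| = $7,575.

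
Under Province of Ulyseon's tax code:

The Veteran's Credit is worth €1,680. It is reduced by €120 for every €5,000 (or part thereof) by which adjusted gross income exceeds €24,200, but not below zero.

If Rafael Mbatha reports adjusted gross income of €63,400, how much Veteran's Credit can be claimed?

Veteran's Credit: income exceeds €24,200 by €39,200, which is 8 full-or-partial €5,000 increments; reduction = 8 × €120 = €960, leaving €720.

€720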